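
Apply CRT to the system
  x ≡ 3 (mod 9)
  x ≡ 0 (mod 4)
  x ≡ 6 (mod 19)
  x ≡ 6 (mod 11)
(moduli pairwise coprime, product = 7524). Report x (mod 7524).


Product of moduli M = 9 · 4 · 19 · 11 = 7524.
Merge one congruence at a time:
  Start: x ≡ 3 (mod 9).
  Combine with x ≡ 0 (mod 4); new modulus lcm = 36.
    Write x = 3 + 9·t and substitute into x ≡ 0 (mod 4): 9·t ≡ 0 − 3 = -3 (mod 4).
    Reduce coefficients mod 4: 1·t ≡ 1 (mod 4).
    So t ≡ 1 (mod 4).
    Then x = 3 + 9·1 = 12, valid modulo lcm(9, 4) = 36: x ≡ 12 (mod 36).
  Combine with x ≡ 6 (mod 19); new modulus lcm = 684.
    Write x = 12 + 36·t and substitute into x ≡ 6 (mod 19): 36·t ≡ 6 − 12 = -6 (mod 19).
    Reduce coefficients mod 19: 17·t ≡ 13 (mod 19).
    The inverse of 17 mod 19 is 9 (since 17·9 = 153 = 8·19 + 1), so t ≡ 9·13 = 117 ≡ 3 (mod 19).
    Then x = 12 + 36·3 = 120, valid modulo lcm(36, 19) = 684: x ≡ 120 (mod 684).
  Combine with x ≡ 6 (mod 11); new modulus lcm = 7524.
    Write x = 120 + 684·t and substitute into x ≡ 6 (mod 11): 684·t ≡ 6 − 120 = -114 (mod 11).
    Reduce coefficients mod 11: 2·t ≡ 7 (mod 11).
    The inverse of 2 mod 11 is 6 (since 2·6 = 12 = 1·11 + 1), so t ≡ 6·7 = 42 ≡ 9 (mod 11).
    Then x = 120 + 684·9 = 6276, valid modulo lcm(684, 11) = 7524: x ≡ 6276 (mod 7524).
Verify against each original: 6276 mod 9 = 3, 6276 mod 4 = 0, 6276 mod 19 = 6, 6276 mod 11 = 6.

x ≡ 6276 (mod 7524).


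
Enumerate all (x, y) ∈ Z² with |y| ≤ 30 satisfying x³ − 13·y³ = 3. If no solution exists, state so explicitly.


The equation is x³ - 13y³ = 3. For fixed y, x³ = 13·y³ + 3, so a solution requires the RHS to be a perfect cube.
Strategy: iterate y from -30 to 30, compute RHS = 13·y³ + 3, and check whether it is a (positive or negative) perfect cube.
Check small values of y:
  y = 0: RHS = 3 is not a perfect cube.
  y = 1: RHS = 16 is not a perfect cube.
  y = -1: RHS = -10 is not a perfect cube.
  y = 2: RHS = 107 is not a perfect cube.
  y = -2: RHS = -101 is not a perfect cube.
  y = 3: RHS = 354 is not a perfect cube.
  y = -3: RHS = -348 is not a perfect cube.
Continuing the search up to |y| = 30 finds no solutions either.
No (x, y) in the scanned range satisfies the equation.

No integer solutions with |y| ≤ 30.


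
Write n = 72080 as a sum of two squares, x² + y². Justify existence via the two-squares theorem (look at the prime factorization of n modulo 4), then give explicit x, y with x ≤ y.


Step 1: Factor n = 72080 = 2^4 · 5 · 17 · 53.
Step 2: Check the mod-4 condition on each prime factor: 2 = 2 (special); 5 ≡ 1 (mod 4), exponent 1; 17 ≡ 1 (mod 4), exponent 1; 53 ≡ 1 (mod 4), exponent 1.
All primes ≡ 3 (mod 4) appear to even exponent (or don't appear), so by the two-squares theorem n IS expressible as a sum of two squares.
Step 3: Build a representation. Group n = k² · m with k = 4 and m = 5 · 17 · 53 = 4505 (a product of primes ≡ 1 (mod 4)); a representation of m scales to one of n via (k·x)² + (k·y)² = k²(x² + y²). Each prime p ≡ 1 (mod 4) is itself a sum of two squares; find a² by testing p − a² for a perfect square:
  5: 5 − 1² = 4 = 2² ⇒ 5 = 1² + 2².
  17: 17 − 1² = 16 = 4² ⇒ 17 = 1² + 4².
  53: 53 − 1² = 52, 53 − 2² = 49 = 7² ⇒ 53 = 2² + 7².
  Combine using the Brahmagupta–Fibonacci identity (a² + b²)(c² + d²) = (ac − bd)² + (ad + bc)² = (ac + bd)² + (ad − bc)²:
  5 · 17 = 85: from (1² + 2²)(1² + 4²), take (1·1 − 2·4, 1·4 + 2·1) = (1 − 8, 4 + 2) = (-7, 6); dropping signs (only squares matter) gives (7, 6); check 7² + 6² = 49 + 36 = 85 ✓.
  85 · 53 = 4505: from (7² + 6²)(2² + 7²), take (7·2 − 6·7, 7·7 + 6·2) = (14 − 42, 49 + 12) = (-28, 61); dropping signs (only squares matter) gives (28, 61); check 28² + 61² = 784 + 3721 = 4505 ✓.
  Scale by k = 4: (4·28, 4·61) = (112, 244).
Step 4: Order so x ≤ y and verify: 112² + 244² = 12544 + 59536 = 72080 = n. ✓

n = 72080 = 112² + 244² (one valid representation with x ≤ y).


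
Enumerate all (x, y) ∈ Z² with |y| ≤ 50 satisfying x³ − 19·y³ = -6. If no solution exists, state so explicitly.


The equation is x³ - 19y³ = -6. For fixed y, x³ = 19·y³ − 6, so a solution requires the RHS to be a perfect cube.
Strategy: iterate y from -50 to 50, compute RHS = 19·y³ − 6, and check whether it is a (positive or negative) perfect cube.
Check small values of y:
  y = 0: RHS = -6 is not a perfect cube.
  y = 1: RHS = 13 is not a perfect cube.
  y = -1: RHS = -25 is not a perfect cube.
  y = 2: RHS = 146 is not a perfect cube.
  y = -2: RHS = -158 is not a perfect cube.
  y = 3: RHS = 507 is not a perfect cube.
  y = -3: RHS = -519 is not a perfect cube.
Continuing the search up to |y| = 50 finds no solutions either.
No (x, y) in the scanned range satisfies the equation.

No integer solutions with |y| ≤ 50.


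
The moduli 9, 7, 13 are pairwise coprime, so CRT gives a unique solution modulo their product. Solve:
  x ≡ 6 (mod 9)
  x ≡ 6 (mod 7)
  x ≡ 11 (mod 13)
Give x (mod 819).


Moduli 9, 7, 13 are pairwise coprime; by CRT there is a unique solution modulo M = 9 · 7 · 13 = 819.
Solve pairwise, accumulating the modulus:
  Start with x ≡ 6 (mod 9).
  Combine with x ≡ 6 (mod 7): since gcd(9, 7) = 1, we get a unique residue mod 63.
    Write x = 6 + 9·t and substitute into x ≡ 6 (mod 7): 9·t ≡ 6 − 6 = 0 (mod 7).
    Reduce coefficients mod 7: 2·t ≡ 0 (mod 7).
    The inverse of 2 mod 7 is 4 (since 2·4 = 8 = 1·7 + 1), so t ≡ 4·0 = 0 ≡ 0 (mod 7).
    Then x = 6 + 9·0 = 6, valid modulo lcm(9, 7) = 63: x ≡ 6 (mod 63).
  Combine with x ≡ 11 (mod 13): since gcd(63, 13) = 1, we get a unique residue mod 819.
    Write x = 6 + 63·t and substitute into x ≡ 11 (mod 13): 63·t ≡ 11 − 6 = 5 (mod 13).
    Reduce coefficients mod 13: 11·t ≡ 5 (mod 13).
    The inverse of 11 mod 13 is 6 (since 11·6 = 66 = 5·13 + 1), so t ≡ 6·5 = 30 ≡ 4 (mod 13).
    Then x = 6 + 63·4 = 258, valid modulo lcm(63, 13) = 819: x ≡ 258 (mod 819).
Verify: 258 mod 9 = 6 ✓, 258 mod 7 = 6 ✓, 258 mod 13 = 11 ✓.

x ≡ 258 (mod 819).


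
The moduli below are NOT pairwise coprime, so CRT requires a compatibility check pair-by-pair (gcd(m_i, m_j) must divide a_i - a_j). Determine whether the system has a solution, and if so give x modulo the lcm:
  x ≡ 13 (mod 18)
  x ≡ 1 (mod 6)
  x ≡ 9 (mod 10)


Moduli 18, 6, 10 are not pairwise coprime, so CRT works modulo lcm(m_i) when all pairwise compatibility conditions hold.
Pairwise compatibility: gcd(m_i, m_j) must divide a_i - a_j for every pair.
Merge one congruence at a time:
  Start: x ≡ 13 (mod 18).
  Combine with x ≡ 1 (mod 6): gcd(18, 6) = 6; 1 - 13 = -12, which IS divisible by 6, so compatible.
    Write x = 13 + 18·t and substitute into x ≡ 1 (mod 6): 18·t ≡ 1 − 13 = -12 (mod 6).
    Divide the congruence (and modulus) by g = 6: 3·t ≡ -2 (mod 1).
    Modulo 1 every t works; take t = 0.
    Then x = 13 + 18·0 = 13, valid modulo lcm(18, 6) = 18: x ≡ 13 (mod 18).
  Combine with x ≡ 9 (mod 10): gcd(18, 10) = 2; 9 - 13 = -4, which IS divisible by 2, so compatible.
    Write x = 13 + 18·t and substitute into x ≡ 9 (mod 10): 18·t ≡ 9 − 13 = -4 (mod 10).
    Divide the congruence (and modulus) by g = 2: 9·t ≡ -2 (mod 5).
    Reduce coefficients mod 5: 4·t ≡ 3 (mod 5).
    The inverse of 4 mod 5 is 4 (since 4·4 = 16 = 3·5 + 1), so t ≡ 4·3 = 12 ≡ 2 (mod 5).
    Then x = 13 + 18·2 = 49, valid modulo lcm(18, 10) = 90: x ≡ 49 (mod 90).
Verify: 49 mod 18 = 13, 49 mod 6 = 1, 49 mod 10 = 9.

x ≡ 49 (mod 90).


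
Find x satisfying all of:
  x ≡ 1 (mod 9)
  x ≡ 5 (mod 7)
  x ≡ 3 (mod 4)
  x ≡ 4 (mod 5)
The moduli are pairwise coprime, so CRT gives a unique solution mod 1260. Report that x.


Product of moduli M = 9 · 7 · 4 · 5 = 1260.
Merge one congruence at a time:
  Start: x ≡ 1 (mod 9).
  Combine with x ≡ 5 (mod 7); new modulus lcm = 63.
    Write x = 1 + 9·t and substitute into x ≡ 5 (mod 7): 9·t ≡ 5 − 1 = 4 (mod 7).
    Reduce coefficients mod 7: 2·t ≡ 4 (mod 7).
    The inverse of 2 mod 7 is 4 (since 2·4 = 8 = 1·7 + 1), so t ≡ 4·4 = 16 ≡ 2 (mod 7).
    Then x = 1 + 9·2 = 19, valid modulo lcm(9, 7) = 63: x ≡ 19 (mod 63).
  Combine with x ≡ 3 (mod 4); new modulus lcm = 252.
    Write x = 19 + 63·t and substitute into x ≡ 3 (mod 4): 63·t ≡ 3 − 19 = -16 (mod 4).
    Reduce coefficients mod 4: 3·t ≡ 0 (mod 4).
    The inverse of 3 mod 4 is 3 (since 3·3 = 9 = 2·4 + 1), so t ≡ 3·0 = 0 ≡ 0 (mod 4).
    Then x = 19 + 63·0 = 19, valid modulo lcm(63, 4) = 252: x ≡ 19 (mod 252).
  Combine with x ≡ 4 (mod 5); new modulus lcm = 1260.
    Write x = 19 + 252·t and substitute into x ≡ 4 (mod 5): 252·t ≡ 4 − 19 = -15 (mod 5).
    Reduce coefficients mod 5: 2·t ≡ 0 (mod 5).
    The inverse of 2 mod 5 is 3 (since 2·3 = 6 = 1·5 + 1), so t ≡ 3·0 = 0 ≡ 0 (mod 5).
    Then x = 19 + 252·0 = 19, valid modulo lcm(252, 5) = 1260: x ≡ 19 (mod 1260).
Verify against each original: 19 mod 9 = 1, 19 mod 7 = 5, 19 mod 4 = 3, 19 mod 5 = 4.

x ≡ 19 (mod 1260).


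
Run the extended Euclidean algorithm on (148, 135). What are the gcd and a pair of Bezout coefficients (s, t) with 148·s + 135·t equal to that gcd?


Euclidean algorithm on (148, 135) — divide until remainder is 0:
  148 = 1 · 135 + 13
  135 = 10 · 13 + 5
  13 = 2 · 5 + 3
  5 = 1 · 3 + 2
  3 = 1 · 2 + 1
  2 = 2 · 1 + 0
gcd(148, 135) = 1.
Track Bezout coefficients alongside the remainders: start with r₀ = 148 = a·1 + b·0 (s = 1, t = 0) and r₁ = 135 = a·0 + b·1 (s = 0, t = 1); each new remainder r_{k+1} = r_{k-1} − q_k·r_k inherits s_{k+1} = s_{k-1} − q_k·s_k, t_{k+1} = t_{k-1} − q_k·t_k, so r_k = a·s_k + b·t_k at every step:
  q = 1: r = 13, s = 1 − 1·0 = 1, t = 0 − 1·1 = -1  (check: 148·1 + 135·(-1) = 13)
  q = 10: r = 5, s = 0 − 10·1 = -10, t = 1 − 10·(-1) = 11  (check: 148·(-10) + 135·11 = 5)
  q = 2: r = 3, s = 1 − 2·(-10) = 21, t = -1 − 2·11 = -23  (check: 148·21 + 135·(-23) = 3)
  q = 1: r = 2, s = -10 − 1·21 = -31, t = 11 − 1·(-23) = 34  (check: 148·(-31) + 135·34 = 2)
  q = 1: r = 1, s = 21 − 1·(-31) = 52, t = -23 − 1·34 = -57  (check: 148·52 + 135·(-57) = 1)
The row with r = 1 (the gcd) gives the Bezout coefficients s = 52, t = -57.
Result: 148 · (52) + 135 · (-57) = 1.

gcd(148, 135) = 1; s = 52, t = -57 (check: 148·52 + 135·(-57) = 1).


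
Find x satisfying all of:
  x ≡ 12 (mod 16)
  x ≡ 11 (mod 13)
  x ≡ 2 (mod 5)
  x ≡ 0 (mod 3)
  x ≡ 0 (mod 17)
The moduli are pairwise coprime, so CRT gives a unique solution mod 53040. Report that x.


Product of moduli M = 16 · 13 · 5 · 3 · 17 = 53040.
Merge one congruence at a time:
  Start: x ≡ 12 (mod 16).
  Combine with x ≡ 11 (mod 13); new modulus lcm = 208.
    Write x = 12 + 16·t and substitute into x ≡ 11 (mod 13): 16·t ≡ 11 − 12 = -1 (mod 13).
    Reduce coefficients mod 13: 3·t ≡ 12 (mod 13).
    The inverse of 3 mod 13 is 9 (since 3·9 = 27 = 2·13 + 1), so t ≡ 9·12 = 108 ≡ 4 (mod 13).
    Then x = 12 + 16·4 = 76, valid modulo lcm(16, 13) = 208: x ≡ 76 (mod 208).
  Combine with x ≡ 2 (mod 5); new modulus lcm = 1040.
    Write x = 76 + 208·t and substitute into x ≡ 2 (mod 5): 208·t ≡ 2 − 76 = -74 (mod 5).
    Reduce coefficients mod 5: 3·t ≡ 1 (mod 5).
    The inverse of 3 mod 5 is 2 (since 3·2 = 6 = 1·5 + 1), so t ≡ 2·1 = 2 ≡ 2 (mod 5).
    Then x = 76 + 208·2 = 492, valid modulo lcm(208, 5) = 1040: x ≡ 492 (mod 1040).
  Combine with x ≡ 0 (mod 3); new modulus lcm = 3120.
    Write x = 492 + 1040·t and substitute into x ≡ 0 (mod 3): 1040·t ≡ 0 − 492 = -492 (mod 3).
    Reduce coefficients mod 3: 2·t ≡ 0 (mod 3).
    The inverse of 2 mod 3 is 2 (since 2·2 = 4 = 1·3 + 1), so t ≡ 2·0 = 0 ≡ 0 (mod 3).
    Then x = 492 + 1040·0 = 492, valid modulo lcm(1040, 3) = 3120: x ≡ 492 (mod 3120).
  Combine with x ≡ 0 (mod 17); new modulus lcm = 53040.
    Write x = 492 + 3120·t and substitute into x ≡ 0 (mod 17): 3120·t ≡ 0 − 492 = -492 (mod 17).
    Reduce coefficients mod 17: 9·t ≡ 1 (mod 17).
    The inverse of 9 mod 17 is 2 (since 9·2 = 18 = 1·17 + 1), so t ≡ 2·1 = 2 ≡ 2 (mod 17).
    Then x = 492 + 3120·2 = 6732, valid modulo lcm(3120, 17) = 53040: x ≡ 6732 (mod 53040).
Verify against each original: 6732 mod 16 = 12, 6732 mod 13 = 11, 6732 mod 5 = 2, 6732 mod 3 = 0, 6732 mod 17 = 0.

x ≡ 6732 (mod 53040).


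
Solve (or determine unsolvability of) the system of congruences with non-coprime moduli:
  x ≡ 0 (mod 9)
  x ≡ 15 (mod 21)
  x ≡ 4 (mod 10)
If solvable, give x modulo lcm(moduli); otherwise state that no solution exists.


Moduli 9, 21, 10 are not pairwise coprime, so CRT works modulo lcm(m_i) when all pairwise compatibility conditions hold.
Pairwise compatibility: gcd(m_i, m_j) must divide a_i - a_j for every pair.
Merge one congruence at a time:
  Start: x ≡ 0 (mod 9).
  Combine with x ≡ 15 (mod 21): gcd(9, 21) = 3; 15 - 0 = 15, which IS divisible by 3, so compatible.
    Write x = 0 + 9·t and substitute into x ≡ 15 (mod 21): 9·t ≡ 15 − 0 = 15 (mod 21).
    Divide the congruence (and modulus) by g = 3: 3·t ≡ 5 (mod 7).
    The inverse of 3 mod 7 is 5 (since 3·5 = 15 = 2·7 + 1), so t ≡ 5·5 = 25 ≡ 4 (mod 7).
    Then x = 0 + 9·4 = 36, valid modulo lcm(9, 21) = 63: x ≡ 36 (mod 63).
  Combine with x ≡ 4 (mod 10): gcd(63, 10) = 1; 4 - 36 = -32, which IS divisible by 1, so compatible.
    Write x = 36 + 63·t and substitute into x ≡ 4 (mod 10): 63·t ≡ 4 − 36 = -32 (mod 10).
    Reduce coefficients mod 10: 3·t ≡ 8 (mod 10).
    The inverse of 3 mod 10 is 7 (since 3·7 = 21 = 2·10 + 1), so t ≡ 7·8 = 56 ≡ 6 (mod 10).
    Then x = 36 + 63·6 = 414, valid modulo lcm(63, 10) = 630: x ≡ 414 (mod 630).
Verify: 414 mod 9 = 0, 414 mod 21 = 15, 414 mod 10 = 4.

x ≡ 414 (mod 630).


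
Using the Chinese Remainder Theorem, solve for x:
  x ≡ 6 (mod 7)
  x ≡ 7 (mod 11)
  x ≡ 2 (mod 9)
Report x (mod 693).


Moduli 7, 11, 9 are pairwise coprime; by CRT there is a unique solution modulo M = 7 · 11 · 9 = 693.
Solve pairwise, accumulating the modulus:
  Start with x ≡ 6 (mod 7).
  Combine with x ≡ 7 (mod 11): since gcd(7, 11) = 1, we get a unique residue mod 77.
    Write x = 6 + 7·t and substitute into x ≡ 7 (mod 11): 7·t ≡ 7 − 6 = 1 (mod 11).
    The inverse of 7 mod 11 is 8 (since 7·8 = 56 = 5·11 + 1), so t ≡ 8·1 = 8 ≡ 8 (mod 11).
    Then x = 6 + 7·8 = 62, valid modulo lcm(7, 11) = 77: x ≡ 62 (mod 77).
  Combine with x ≡ 2 (mod 9): since gcd(77, 9) = 1, we get a unique residue mod 693.
    Write x = 62 + 77·t and substitute into x ≡ 2 (mod 9): 77·t ≡ 2 − 62 = -60 (mod 9).
    Reduce coefficients mod 9: 5·t ≡ 3 (mod 9).
    The inverse of 5 mod 9 is 2 (since 5·2 = 10 = 1·9 + 1), so t ≡ 2·3 = 6 ≡ 6 (mod 9).
    Then x = 62 + 77·6 = 524, valid modulo lcm(77, 9) = 693: x ≡ 524 (mod 693).
Verify: 524 mod 7 = 6 ✓, 524 mod 11 = 7 ✓, 524 mod 9 = 2 ✓.

x ≡ 524 (mod 693).


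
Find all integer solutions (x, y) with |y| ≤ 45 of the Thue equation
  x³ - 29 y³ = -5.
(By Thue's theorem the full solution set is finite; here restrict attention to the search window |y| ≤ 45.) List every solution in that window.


The equation is x³ - 29y³ = -5. For fixed y, x³ = 29·y³ − 5, so a solution requires the RHS to be a perfect cube.
Strategy: iterate y from -45 to 45, compute RHS = 29·y³ − 5, and check whether it is a (positive or negative) perfect cube.
Check small values of y:
  y = 0: RHS = -5 is not a perfect cube.
  y = 1: RHS = 24 is not a perfect cube.
  y = -1: RHS = -34 is not a perfect cube.
  y = 2: RHS = 227 is not a perfect cube.
  y = -2: RHS = -237 is not a perfect cube.
  y = 3: RHS = 778 is not a perfect cube.
  y = -3: RHS = -788 is not a perfect cube.
Continuing the search up to |y| = 45 finds no solutions either.
No (x, y) in the scanned range satisfies the equation.

No integer solutions with |y| ≤ 45.


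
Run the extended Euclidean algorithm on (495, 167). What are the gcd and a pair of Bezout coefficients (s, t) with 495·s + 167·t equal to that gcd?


Euclidean algorithm on (495, 167) — divide until remainder is 0:
  495 = 2 · 167 + 161
  167 = 1 · 161 + 6
  161 = 26 · 6 + 5
  6 = 1 · 5 + 1
  5 = 5 · 1 + 0
gcd(495, 167) = 1.
Track Bezout coefficients alongside the remainders: start with r₀ = 495 = a·1 + b·0 (s = 1, t = 0) and r₁ = 167 = a·0 + b·1 (s = 0, t = 1); each new remainder r_{k+1} = r_{k-1} − q_k·r_k inherits s_{k+1} = s_{k-1} − q_k·s_k, t_{k+1} = t_{k-1} − q_k·t_k, so r_k = a·s_k + b·t_k at every step:
  q = 2: r = 161, s = 1 − 2·0 = 1, t = 0 − 2·1 = -2  (check: 495·1 + 167·(-2) = 161)
  q = 1: r = 6, s = 0 − 1·1 = -1, t = 1 − 1·(-2) = 3  (check: 495·(-1) + 167·3 = 6)
  q = 26: r = 5, s = 1 − 26·(-1) = 27, t = -2 − 26·3 = -80  (check: 495·27 + 167·(-80) = 5)
  q = 1: r = 1, s = -1 − 1·27 = -28, t = 3 − 1·(-80) = 83  (check: 495·(-28) + 167·83 = 1)
The row with r = 1 (the gcd) gives the Bezout coefficients s = -28, t = 83.
Result: 495 · (-28) + 167 · (83) = 1.

gcd(495, 167) = 1; s = -28, t = 83 (check: 495·(-28) + 167·83 = 1).


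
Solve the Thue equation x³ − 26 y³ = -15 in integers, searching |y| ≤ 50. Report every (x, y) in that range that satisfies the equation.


The equation is x³ - 26y³ = -15. For fixed y, x³ = 26·y³ − 15, so a solution requires the RHS to be a perfect cube.
Strategy: iterate y from -50 to 50, compute RHS = 26·y³ − 15, and check whether it is a (positive or negative) perfect cube.
Check small values of y:
  y = 0: RHS = -15 is not a perfect cube.
  y = 1: RHS = 11 is not a perfect cube.
  y = -1: RHS = -41 is not a perfect cube.
  y = 2: RHS = 193 is not a perfect cube.
  y = -2: RHS = -223 is not a perfect cube.
  y = 3: RHS = 687 is not a perfect cube.
  y = -3: RHS = -717 is not a perfect cube.
Continuing the search up to |y| = 50 finds no solutions either.
No (x, y) in the scanned range satisfies the equation.

No integer solutions with |y| ≤ 50.


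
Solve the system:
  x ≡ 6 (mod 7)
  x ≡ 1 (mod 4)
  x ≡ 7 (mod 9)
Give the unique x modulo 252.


Moduli 7, 4, 9 are pairwise coprime; by CRT there is a unique solution modulo M = 7 · 4 · 9 = 252.
Solve pairwise, accumulating the modulus:
  Start with x ≡ 6 (mod 7).
  Combine with x ≡ 1 (mod 4): since gcd(7, 4) = 1, we get a unique residue mod 28.
    Write x = 6 + 7·t and substitute into x ≡ 1 (mod 4): 7·t ≡ 1 − 6 = -5 (mod 4).
    Reduce coefficients mod 4: 3·t ≡ 3 (mod 4).
    The inverse of 3 mod 4 is 3 (since 3·3 = 9 = 2·4 + 1), so t ≡ 3·3 = 9 ≡ 1 (mod 4).
    Then x = 6 + 7·1 = 13, valid modulo lcm(7, 4) = 28: x ≡ 13 (mod 28).
  Combine with x ≡ 7 (mod 9): since gcd(28, 9) = 1, we get a unique residue mod 252.
    Write x = 13 + 28·t and substitute into x ≡ 7 (mod 9): 28·t ≡ 7 − 13 = -6 (mod 9).
    Reduce coefficients mod 9: 1·t ≡ 3 (mod 9).
    So t ≡ 3 (mod 9).
    Then x = 13 + 28·3 = 97, valid modulo lcm(28, 9) = 252: x ≡ 97 (mod 252).
Verify: 97 mod 7 = 6 ✓, 97 mod 4 = 1 ✓, 97 mod 9 = 7 ✓.

x ≡ 97 (mod 252).


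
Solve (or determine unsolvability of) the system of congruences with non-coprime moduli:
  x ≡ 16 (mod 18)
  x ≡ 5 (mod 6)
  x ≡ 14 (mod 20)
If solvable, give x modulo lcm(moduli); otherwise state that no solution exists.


Moduli 18, 6, 20 are not pairwise coprime, so CRT works modulo lcm(m_i) when all pairwise compatibility conditions hold.
Pairwise compatibility: gcd(m_i, m_j) must divide a_i - a_j for every pair.
Merge one congruence at a time:
  Start: x ≡ 16 (mod 18).
  Combine with x ≡ 5 (mod 6): gcd(18, 6) = 6, and 5 - 16 = -11 is NOT divisible by 6.
    ⇒ system is inconsistent (no integer solution).

No solution (the system is inconsistent).


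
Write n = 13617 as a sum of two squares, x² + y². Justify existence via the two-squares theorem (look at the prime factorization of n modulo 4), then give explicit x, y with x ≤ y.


Step 1: Factor n = 13617 = 3^2 · 17 · 89.
Step 2: Check the mod-4 condition on each prime factor: 3 ≡ 3 (mod 4), exponent 2 (must be even); 17 ≡ 1 (mod 4), exponent 1; 89 ≡ 1 (mod 4), exponent 1.
All primes ≡ 3 (mod 4) appear to even exponent (or don't appear), so by the two-squares theorem n IS expressible as a sum of two squares.
Step 3: Build a representation. Group n = k² · m with k = 3 and m = 17 · 89 = 1513 (a product of primes ≡ 1 (mod 4)); a representation of m scales to one of n via (k·x)² + (k·y)² = k²(x² + y²). Each prime p ≡ 1 (mod 4) is itself a sum of two squares; find a² by testing p − a² for a perfect square:
  17: 17 − 1² = 16 = 4² ⇒ 17 = 1² + 4².
  89: 89 − 1² = 88, 89 − 2² = 85, 89 − 3² = 80, 89 − 4² = 73, 89 − 5² = 64 = 8² ⇒ 89 = 5² + 8².
  Combine using the Brahmagupta–Fibonacci identity (a² + b²)(c² + d²) = (ac − bd)² + (ad + bc)² = (ac + bd)² + (ad − bc)²:
  17 · 89 = 1513: from (1² + 4²)(5² + 8²), take (1·5 − 4·8, 1·8 + 4·5) = (5 − 32, 8 + 20) = (-27, 28); dropping signs (only squares matter) gives (27, 28); check 27² + 28² = 729 + 784 = 1513 ✓.
  Scale by k = 3: (3·27, 3·28) = (81, 84).
Step 4: Order so x ≤ y and verify: 81² + 84² = 6561 + 7056 = 13617 = n. ✓

n = 13617 = 81² + 84² (one valid representation with x ≤ y).


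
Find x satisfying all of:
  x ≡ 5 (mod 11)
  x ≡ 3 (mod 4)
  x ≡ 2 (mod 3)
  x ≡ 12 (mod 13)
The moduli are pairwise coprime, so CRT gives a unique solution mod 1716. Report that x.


Product of moduli M = 11 · 4 · 3 · 13 = 1716.
Merge one congruence at a time:
  Start: x ≡ 5 (mod 11).
  Combine with x ≡ 3 (mod 4); new modulus lcm = 44.
    Write x = 5 + 11·t and substitute into x ≡ 3 (mod 4): 11·t ≡ 3 − 5 = -2 (mod 4).
    Reduce coefficients mod 4: 3·t ≡ 2 (mod 4).
    The inverse of 3 mod 4 is 3 (since 3·3 = 9 = 2·4 + 1), so t ≡ 3·2 = 6 ≡ 2 (mod 4).
    Then x = 5 + 11·2 = 27, valid modulo lcm(11, 4) = 44: x ≡ 27 (mod 44).
  Combine with x ≡ 2 (mod 3); new modulus lcm = 132.
    Write x = 27 + 44·t and substitute into x ≡ 2 (mod 3): 44·t ≡ 2 − 27 = -25 (mod 3).
    Reduce coefficients mod 3: 2·t ≡ 2 (mod 3).
    The inverse of 2 mod 3 is 2 (since 2·2 = 4 = 1·3 + 1), so t ≡ 2·2 = 4 ≡ 1 (mod 3).
    Then x = 27 + 44·1 = 71, valid modulo lcm(44, 3) = 132: x ≡ 71 (mod 132).
  Combine with x ≡ 12 (mod 13); new modulus lcm = 1716.
    Write x = 71 + 132·t and substitute into x ≡ 12 (mod 13): 132·t ≡ 12 − 71 = -59 (mod 13).
    Reduce coefficients mod 13: 2·t ≡ 6 (mod 13).
    The inverse of 2 mod 13 is 7 (since 2·7 = 14 = 1·13 + 1), so t ≡ 7·6 = 42 ≡ 3 (mod 13).
    Then x = 71 + 132·3 = 467, valid modulo lcm(132, 13) = 1716: x ≡ 467 (mod 1716).
Verify against each original: 467 mod 11 = 5, 467 mod 4 = 3, 467 mod 3 = 2, 467 mod 13 = 12.

x ≡ 467 (mod 1716).


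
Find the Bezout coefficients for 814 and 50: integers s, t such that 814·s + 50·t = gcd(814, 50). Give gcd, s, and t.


Euclidean algorithm on (814, 50) — divide until remainder is 0:
  814 = 16 · 50 + 14
  50 = 3 · 14 + 8
  14 = 1 · 8 + 6
  8 = 1 · 6 + 2
  6 = 3 · 2 + 0
gcd(814, 50) = 2.
Track Bezout coefficients alongside the remainders: start with r₀ = 814 = a·1 + b·0 (s = 1, t = 0) and r₁ = 50 = a·0 + b·1 (s = 0, t = 1); each new remainder r_{k+1} = r_{k-1} − q_k·r_k inherits s_{k+1} = s_{k-1} − q_k·s_k, t_{k+1} = t_{k-1} − q_k·t_k, so r_k = a·s_k + b·t_k at every step:
  q = 16: r = 14, s = 1 − 16·0 = 1, t = 0 − 16·1 = -16  (check: 814·1 + 50·(-16) = 14)
  q = 3: r = 8, s = 0 − 3·1 = -3, t = 1 − 3·(-16) = 49  (check: 814·(-3) + 50·49 = 8)
  q = 1: r = 6, s = 1 − 1·(-3) = 4, t = -16 − 1·49 = -65  (check: 814·4 + 50·(-65) = 6)
  q = 1: r = 2, s = -3 − 1·4 = -7, t = 49 − 1·(-65) = 114  (check: 814·(-7) + 50·114 = 2)
The row with r = 2 (the gcd) gives the Bezout coefficients s = -7, t = 114.
Result: 814 · (-7) + 50 · (114) = 2.

gcd(814, 50) = 2; s = -7, t = 114 (check: 814·(-7) + 50·114 = 2).


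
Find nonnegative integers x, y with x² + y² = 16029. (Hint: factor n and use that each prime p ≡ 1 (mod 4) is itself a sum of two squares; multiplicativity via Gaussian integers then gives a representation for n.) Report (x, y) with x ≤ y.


Step 1: Factor n = 16029 = 3^2 · 13 · 137.
Step 2: Check the mod-4 condition on each prime factor: 3 ≡ 3 (mod 4), exponent 2 (must be even); 13 ≡ 1 (mod 4), exponent 1; 137 ≡ 1 (mod 4), exponent 1.
All primes ≡ 3 (mod 4) appear to even exponent (or don't appear), so by the two-squares theorem n IS expressible as a sum of two squares.
Step 3: Build a representation. Group n = k² · m with k = 3 and m = 13 · 137 = 1781 (a product of primes ≡ 1 (mod 4)); a representation of m scales to one of n via (k·x)² + (k·y)² = k²(x² + y²). Each prime p ≡ 1 (mod 4) is itself a sum of two squares; find a² by testing p − a² for a perfect square:
  13: 13 − 1² = 12, 13 − 2² = 9 = 3² ⇒ 13 = 2² + 3².
  137: 137 − 1² = 136, 137 − 2² = 133, 137 − 3² = 128, 137 − 4² = 121 = 11² ⇒ 137 = 4² + 11².
  Combine using the Brahmagupta–Fibonacci identity (a² + b²)(c² + d²) = (ac − bd)² + (ad + bc)² = (ac + bd)² + (ad − bc)²:
  13 · 137 = 1781: from (2² + 3²)(4² + 11²), take (2·4 − 3·11, 2·11 + 3·4) = (8 − 33, 22 + 12) = (-25, 34); dropping signs (only squares matter) gives (25, 34); check 25² + 34² = 625 + 1156 = 1781 ✓.
  Scale by k = 3: (3·25, 3·34) = (75, 102).
Step 4: Order so x ≤ y and verify: 75² + 102² = 5625 + 10404 = 16029 = n. ✓

n = 16029 = 75² + 102² (one valid representation with x ≤ y).


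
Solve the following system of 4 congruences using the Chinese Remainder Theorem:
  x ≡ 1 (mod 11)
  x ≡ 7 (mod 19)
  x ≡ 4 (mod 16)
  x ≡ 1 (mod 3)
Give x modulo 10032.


Product of moduli M = 11 · 19 · 16 · 3 = 10032.
Merge one congruence at a time:
  Start: x ≡ 1 (mod 11).
  Combine with x ≡ 7 (mod 19); new modulus lcm = 209.
    Write x = 1 + 11·t and substitute into x ≡ 7 (mod 19): 11·t ≡ 7 − 1 = 6 (mod 19).
    The inverse of 11 mod 19 is 7 (since 11·7 = 77 = 4·19 + 1), so t ≡ 7·6 = 42 ≡ 4 (mod 19).
    Then x = 1 + 11·4 = 45, valid modulo lcm(11, 19) = 209: x ≡ 45 (mod 209).
  Combine with x ≡ 4 (mod 16); new modulus lcm = 3344.
    Write x = 45 + 209·t and substitute into x ≡ 4 (mod 16): 209·t ≡ 4 − 45 = -41 (mod 16).
    Reduce coefficients mod 16: 1·t ≡ 7 (mod 16).
    So t ≡ 7 (mod 16).
    Then x = 45 + 209·7 = 1508, valid modulo lcm(209, 16) = 3344: x ≡ 1508 (mod 3344).
  Combine with x ≡ 1 (mod 3); new modulus lcm = 10032.
    Write x = 1508 + 3344·t and substitute into x ≡ 1 (mod 3): 3344·t ≡ 1 − 1508 = -1507 (mod 3).
    Reduce coefficients mod 3: 2·t ≡ 2 (mod 3).
    The inverse of 2 mod 3 is 2 (since 2·2 = 4 = 1·3 + 1), so t ≡ 2·2 = 4 ≡ 1 (mod 3).
    Then x = 1508 + 3344·1 = 4852, valid modulo lcm(3344, 3) = 10032: x ≡ 4852 (mod 10032).
Verify against each original: 4852 mod 11 = 1, 4852 mod 19 = 7, 4852 mod 16 = 4, 4852 mod 3 = 1.

x ≡ 4852 (mod 10032).


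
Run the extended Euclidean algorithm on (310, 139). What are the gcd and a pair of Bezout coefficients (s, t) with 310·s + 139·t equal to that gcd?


Euclidean algorithm on (310, 139) — divide until remainder is 0:
  310 = 2 · 139 + 32
  139 = 4 · 32 + 11
  32 = 2 · 11 + 10
  11 = 1 · 10 + 1
  10 = 10 · 1 + 0
gcd(310, 139) = 1.
Track Bezout coefficients alongside the remainders: start with r₀ = 310 = a·1 + b·0 (s = 1, t = 0) and r₁ = 139 = a·0 + b·1 (s = 0, t = 1); each new remainder r_{k+1} = r_{k-1} − q_k·r_k inherits s_{k+1} = s_{k-1} − q_k·s_k, t_{k+1} = t_{k-1} − q_k·t_k, so r_k = a·s_k + b·t_k at every step:
  q = 2: r = 32, s = 1 − 2·0 = 1, t = 0 − 2·1 = -2  (check: 310·1 + 139·(-2) = 32)
  q = 4: r = 11, s = 0 − 4·1 = -4, t = 1 − 4·(-2) = 9  (check: 310·(-4) + 139·9 = 11)
  q = 2: r = 10, s = 1 − 2·(-4) = 9, t = -2 − 2·9 = -20  (check: 310·9 + 139·(-20) = 10)
  q = 1: r = 1, s = -4 − 1·9 = -13, t = 9 − 1·(-20) = 29  (check: 310·(-13) + 139·29 = 1)
The row with r = 1 (the gcd) gives the Bezout coefficients s = -13, t = 29.
Result: 310 · (-13) + 139 · (29) = 1.

gcd(310, 139) = 1; s = -13, t = 29 (check: 310·(-13) + 139·29 = 1).


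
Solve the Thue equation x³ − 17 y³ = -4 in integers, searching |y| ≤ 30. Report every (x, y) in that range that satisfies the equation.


The equation is x³ - 17y³ = -4. For fixed y, x³ = 17·y³ − 4, so a solution requires the RHS to be a perfect cube.
Strategy: iterate y from -30 to 30, compute RHS = 17·y³ − 4, and check whether it is a (positive or negative) perfect cube.
Check small values of y:
  y = 0: RHS = -4 is not a perfect cube.
  y = 1: RHS = 13 is not a perfect cube.
  y = -1: RHS = -21 is not a perfect cube.
  y = 2: RHS = 132 is not a perfect cube.
  y = -2: RHS = -140 is not a perfect cube.
  y = 3: RHS = 455 is not a perfect cube.
  y = -3: RHS = -463 is not a perfect cube.
Continuing the search up to |y| = 30 finds no solutions either.
No (x, y) in the scanned range satisfies the equation.

No integer solutions with |y| ≤ 30.


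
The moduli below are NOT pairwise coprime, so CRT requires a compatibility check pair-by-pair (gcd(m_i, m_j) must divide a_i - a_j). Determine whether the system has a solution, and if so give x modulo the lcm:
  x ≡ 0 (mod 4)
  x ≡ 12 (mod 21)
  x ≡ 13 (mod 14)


Moduli 4, 21, 14 are not pairwise coprime, so CRT works modulo lcm(m_i) when all pairwise compatibility conditions hold.
Pairwise compatibility: gcd(m_i, m_j) must divide a_i - a_j for every pair.
Merge one congruence at a time:
  Start: x ≡ 0 (mod 4).
  Combine with x ≡ 12 (mod 21): gcd(4, 21) = 1; 12 - 0 = 12, which IS divisible by 1, so compatible.
    Write x = 0 + 4·t and substitute into x ≡ 12 (mod 21): 4·t ≡ 12 − 0 = 12 (mod 21).
    The inverse of 4 mod 21 is 16 (since 4·16 = 64 = 3·21 + 1), so t ≡ 16·12 = 192 ≡ 3 (mod 21).
    Then x = 0 + 4·3 = 12, valid modulo lcm(4, 21) = 84: x ≡ 12 (mod 84).
  Combine with x ≡ 13 (mod 14): gcd(84, 14) = 14, and 13 - 12 = 1 is NOT divisible by 14.
    ⇒ system is inconsistent (no integer solution).

No solution (the system is inconsistent).


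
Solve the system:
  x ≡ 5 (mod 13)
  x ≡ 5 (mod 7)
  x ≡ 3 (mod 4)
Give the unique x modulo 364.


Moduli 13, 7, 4 are pairwise coprime; by CRT there is a unique solution modulo M = 13 · 7 · 4 = 364.
Solve pairwise, accumulating the modulus:
  Start with x ≡ 5 (mod 13).
  Combine with x ≡ 5 (mod 7): since gcd(13, 7) = 1, we get a unique residue mod 91.
    Write x = 5 + 13·t and substitute into x ≡ 5 (mod 7): 13·t ≡ 5 − 5 = 0 (mod 7).
    Reduce coefficients mod 7: 6·t ≡ 0 (mod 7).
    The inverse of 6 mod 7 is 6 (since 6·6 = 36 = 5·7 + 1), so t ≡ 6·0 = 0 ≡ 0 (mod 7).
    Then x = 5 + 13·0 = 5, valid modulo lcm(13, 7) = 91: x ≡ 5 (mod 91).
  Combine with x ≡ 3 (mod 4): since gcd(91, 4) = 1, we get a unique residue mod 364.
    Write x = 5 + 91·t and substitute into x ≡ 3 (mod 4): 91·t ≡ 3 − 5 = -2 (mod 4).
    Reduce coefficients mod 4: 3·t ≡ 2 (mod 4).
    The inverse of 3 mod 4 is 3 (since 3·3 = 9 = 2·4 + 1), so t ≡ 3·2 = 6 ≡ 2 (mod 4).
    Then x = 5 + 91·2 = 187, valid modulo lcm(91, 4) = 364: x ≡ 187 (mod 364).
Verify: 187 mod 13 = 5 ✓, 187 mod 7 = 5 ✓, 187 mod 4 = 3 ✓.

x ≡ 187 (mod 364).


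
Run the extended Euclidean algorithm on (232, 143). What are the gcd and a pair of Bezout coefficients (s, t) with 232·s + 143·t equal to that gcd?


Euclidean algorithm on (232, 143) — divide until remainder is 0:
  232 = 1 · 143 + 89
  143 = 1 · 89 + 54
  89 = 1 · 54 + 35
  54 = 1 · 35 + 19
  35 = 1 · 19 + 16
  19 = 1 · 16 + 3
  16 = 5 · 3 + 1
  3 = 3 · 1 + 0
gcd(232, 143) = 1.
Track Bezout coefficients alongside the remainders: start with r₀ = 232 = a·1 + b·0 (s = 1, t = 0) and r₁ = 143 = a·0 + b·1 (s = 0, t = 1); each new remainder r_{k+1} = r_{k-1} − q_k·r_k inherits s_{k+1} = s_{k-1} − q_k·s_k, t_{k+1} = t_{k-1} − q_k·t_k, so r_k = a·s_k + b·t_k at every step:
  q = 1: r = 89, s = 1 − 1·0 = 1, t = 0 − 1·1 = -1  (check: 232·1 + 143·(-1) = 89)
  q = 1: r = 54, s = 0 − 1·1 = -1, t = 1 − 1·(-1) = 2  (check: 232·(-1) + 143·2 = 54)
  q = 1: r = 35, s = 1 − 1·(-1) = 2, t = -1 − 1·2 = -3  (check: 232·2 + 143·(-3) = 35)
  q = 1: r = 19, s = -1 − 1·2 = -3, t = 2 − 1·(-3) = 5  (check: 232·(-3) + 143·5 = 19)
  q = 1: r = 16, s = 2 − 1·(-3) = 5, t = -3 − 1·5 = -8  (check: 232·5 + 143·(-8) = 16)
  q = 1: r = 3, s = -3 − 1·5 = -8, t = 5 − 1·(-8) = 13  (check: 232·(-8) + 143·13 = 3)
  q = 5: r = 1, s = 5 − 5·(-8) = 45, t = -8 − 5·13 = -73  (check: 232·45 + 143·(-73) = 1)
The row with r = 1 (the gcd) gives the Bezout coefficients s = 45, t = -73.
Result: 232 · (45) + 143 · (-73) = 1.

gcd(232, 143) = 1; s = 45, t = -73 (check: 232·45 + 143·(-73) = 1).


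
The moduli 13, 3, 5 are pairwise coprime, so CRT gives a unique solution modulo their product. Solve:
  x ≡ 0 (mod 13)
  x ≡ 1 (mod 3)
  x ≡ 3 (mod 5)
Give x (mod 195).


Moduli 13, 3, 5 are pairwise coprime; by CRT there is a unique solution modulo M = 13 · 3 · 5 = 195.
Solve pairwise, accumulating the modulus:
  Start with x ≡ 0 (mod 13).
  Combine with x ≡ 1 (mod 3): since gcd(13, 3) = 1, we get a unique residue mod 39.
    Write x = 0 + 13·t and substitute into x ≡ 1 (mod 3): 13·t ≡ 1 − 0 = 1 (mod 3).
    Reduce coefficients mod 3: 1·t ≡ 1 (mod 3).
    So t ≡ 1 (mod 3).
    Then x = 0 + 13·1 = 13, valid modulo lcm(13, 3) = 39: x ≡ 13 (mod 39).
  Combine with x ≡ 3 (mod 5): since gcd(39, 5) = 1, we get a unique residue mod 195.
    Write x = 13 + 39·t and substitute into x ≡ 3 (mod 5): 39·t ≡ 3 − 13 = -10 (mod 5).
    Reduce coefficients mod 5: 4·t ≡ 0 (mod 5).
    The inverse of 4 mod 5 is 4 (since 4·4 = 16 = 3·5 + 1), so t ≡ 4·0 = 0 ≡ 0 (mod 5).
    Then x = 13 + 39·0 = 13, valid modulo lcm(39, 5) = 195: x ≡ 13 (mod 195).
Verify: 13 mod 13 = 0 ✓, 13 mod 3 = 1 ✓, 13 mod 5 = 3 ✓.

x ≡ 13 (mod 195).


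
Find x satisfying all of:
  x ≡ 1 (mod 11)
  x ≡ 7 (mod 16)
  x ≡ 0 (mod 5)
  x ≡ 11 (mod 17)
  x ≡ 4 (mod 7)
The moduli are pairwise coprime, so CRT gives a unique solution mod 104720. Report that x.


Product of moduli M = 11 · 16 · 5 · 17 · 7 = 104720.
Merge one congruence at a time:
  Start: x ≡ 1 (mod 11).
  Combine with x ≡ 7 (mod 16); new modulus lcm = 176.
    Write x = 1 + 11·t and substitute into x ≡ 7 (mod 16): 11·t ≡ 7 − 1 = 6 (mod 16).
    The inverse of 11 mod 16 is 3 (since 11·3 = 33 = 2·16 + 1), so t ≡ 3·6 = 18 ≡ 2 (mod 16).
    Then x = 1 + 11·2 = 23, valid modulo lcm(11, 16) = 176: x ≡ 23 (mod 176).
  Combine with x ≡ 0 (mod 5); new modulus lcm = 880.
    Write x = 23 + 176·t and substitute into x ≡ 0 (mod 5): 176·t ≡ 0 − 23 = -23 (mod 5).
    Reduce coefficients mod 5: 1·t ≡ 2 (mod 5).
    So t ≡ 2 (mod 5).
    Then x = 23 + 176·2 = 375, valid modulo lcm(176, 5) = 880: x ≡ 375 (mod 880).
  Combine with x ≡ 11 (mod 17); new modulus lcm = 14960.
    Write x = 375 + 880·t and substitute into x ≡ 11 (mod 17): 880·t ≡ 11 − 375 = -364 (mod 17).
    Reduce coefficients mod 17: 13·t ≡ 10 (mod 17).
    The inverse of 13 mod 17 is 4 (since 13·4 = 52 = 3·17 + 1), so t ≡ 4·10 = 40 ≡ 6 (mod 17).
    Then x = 375 + 880·6 = 5655, valid modulo lcm(880, 17) = 14960: x ≡ 5655 (mod 14960).
  Combine with x ≡ 4 (mod 7); new modulus lcm = 104720.
    Write x = 5655 + 14960·t and substitute into x ≡ 4 (mod 7): 14960·t ≡ 4 − 5655 = -5651 (mod 7).
    Reduce coefficients mod 7: 1·t ≡ 5 (mod 7).
    So t ≡ 5 (mod 7).
    Then x = 5655 + 14960·5 = 80455, valid modulo lcm(14960, 7) = 104720: x ≡ 80455 (mod 104720).
Verify against each original: 80455 mod 11 = 1, 80455 mod 16 = 7, 80455 mod 5 = 0, 80455 mod 17 = 11, 80455 mod 7 = 4.

x ≡ 80455 (mod 104720).


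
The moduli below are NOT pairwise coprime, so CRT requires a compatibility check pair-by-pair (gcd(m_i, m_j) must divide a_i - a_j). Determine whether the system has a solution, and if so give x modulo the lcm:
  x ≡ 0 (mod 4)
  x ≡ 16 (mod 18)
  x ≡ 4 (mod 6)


Moduli 4, 18, 6 are not pairwise coprime, so CRT works modulo lcm(m_i) when all pairwise compatibility conditions hold.
Pairwise compatibility: gcd(m_i, m_j) must divide a_i - a_j for every pair.
Merge one congruence at a time:
  Start: x ≡ 0 (mod 4).
  Combine with x ≡ 16 (mod 18): gcd(4, 18) = 2; 16 - 0 = 16, which IS divisible by 2, so compatible.
    Write x = 0 + 4·t and substitute into x ≡ 16 (mod 18): 4·t ≡ 16 − 0 = 16 (mod 18).
    Divide the congruence (and modulus) by g = 2: 2·t ≡ 8 (mod 9).
    The inverse of 2 mod 9 is 5 (since 2·5 = 10 = 1·9 + 1), so t ≡ 5·8 = 40 ≡ 4 (mod 9).
    Then x = 0 + 4·4 = 16, valid modulo lcm(4, 18) = 36: x ≡ 16 (mod 36).
  Combine with x ≡ 4 (mod 6): gcd(36, 6) = 6; 4 - 16 = -12, which IS divisible by 6, so compatible.
    Write x = 16 + 36·t and substitute into x ≡ 4 (mod 6): 36·t ≡ 4 − 16 = -12 (mod 6).
    Divide the congruence (and modulus) by g = 6: 6·t ≡ -2 (mod 1).
    Modulo 1 every t works; take t = 0.
    Then x = 16 + 36·0 = 16, valid modulo lcm(36, 6) = 36: x ≡ 16 (mod 36).
Verify: 16 mod 4 = 0, 16 mod 18 = 16, 16 mod 6 = 4.

x ≡ 16 (mod 36).


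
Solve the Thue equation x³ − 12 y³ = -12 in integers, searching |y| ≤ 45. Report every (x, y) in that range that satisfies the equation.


The equation is x³ - 12y³ = -12. For fixed y, x³ = 12·y³ − 12, so a solution requires the RHS to be a perfect cube.
Strategy: iterate y from -45 to 45, compute RHS = 12·y³ − 12, and check whether it is a (positive or negative) perfect cube.
Check small values of y:
  y = 0: RHS = -12 is not a perfect cube.
  y = 1: RHS = 0 = (0)³ ⇒ x = 0 works.
  y = -1: RHS = -24 is not a perfect cube.
  y = 2: RHS = 84 is not a perfect cube.
  y = -2: RHS = -108 is not a perfect cube.
  y = 3: RHS = 312 is not a perfect cube.
  y = -3: RHS = -336 is not a perfect cube.
Continuing the search up to |y| = 45 finds no further solutions beyond those listed.
Collected solutions: (0, 1).

Solutions (with |y| ≤ 45): (0, 1).


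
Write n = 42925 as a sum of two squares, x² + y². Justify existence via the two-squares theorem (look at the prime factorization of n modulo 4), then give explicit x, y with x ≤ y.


Step 1: Factor n = 42925 = 5^2 · 17 · 101.
Step 2: Check the mod-4 condition on each prime factor: 5 ≡ 1 (mod 4), exponent 2; 17 ≡ 1 (mod 4), exponent 1; 101 ≡ 1 (mod 4), exponent 1.
All primes ≡ 3 (mod 4) appear to even exponent (or don't appear), so by the two-squares theorem n IS expressible as a sum of two squares.
Step 3: Build a representation. Group n = k² · m with k = 5 and m = 17 · 101 = 1717 (a product of primes ≡ 1 (mod 4)); a representation of m scales to one of n via (k·x)² + (k·y)² = k²(x² + y²). Each prime p ≡ 1 (mod 4) is itself a sum of two squares; find a² by testing p − a² for a perfect square:
  17: 17 − 1² = 16 = 4² ⇒ 17 = 1² + 4².
  101: 101 − 1² = 100 = 10² ⇒ 101 = 1² + 10².
  Combine using the Brahmagupta–Fibonacci identity (a² + b²)(c² + d²) = (ac − bd)² + (ad + bc)² = (ac + bd)² + (ad − bc)²:
  17 · 101 = 1717: from (1² + 4²)(1² + 10²), take (1·1 − 4·10, 1·10 + 4·1) = (1 − 40, 10 + 4) = (-39, 14); dropping signs (only squares matter) gives (39, 14); check 39² + 14² = 1521 + 196 = 1717 ✓.
  Scale by k = 5: (5·39, 5·14) = (195, 70).
Step 4: Order so x ≤ y and verify: 70² + 195² = 4900 + 38025 = 42925 = n. ✓

n = 42925 = 70² + 195² (one valid representation with x ≤ y).


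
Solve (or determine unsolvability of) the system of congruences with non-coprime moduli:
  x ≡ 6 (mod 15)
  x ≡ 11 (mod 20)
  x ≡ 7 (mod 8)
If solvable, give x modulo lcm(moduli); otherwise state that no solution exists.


Moduli 15, 20, 8 are not pairwise coprime, so CRT works modulo lcm(m_i) when all pairwise compatibility conditions hold.
Pairwise compatibility: gcd(m_i, m_j) must divide a_i - a_j for every pair.
Merge one congruence at a time:
  Start: x ≡ 6 (mod 15).
  Combine with x ≡ 11 (mod 20): gcd(15, 20) = 5; 11 - 6 = 5, which IS divisible by 5, so compatible.
    Write x = 6 + 15·t and substitute into x ≡ 11 (mod 20): 15·t ≡ 11 − 6 = 5 (mod 20).
    Divide the congruence (and modulus) by g = 5: 3·t ≡ 1 (mod 4).
    The inverse of 3 mod 4 is 3 (since 3·3 = 9 = 2·4 + 1), so t ≡ 3·1 = 3 ≡ 3 (mod 4).
    Then x = 6 + 15·3 = 51, valid modulo lcm(15, 20) = 60: x ≡ 51 (mod 60).
  Combine with x ≡ 7 (mod 8): gcd(60, 8) = 4; 7 - 51 = -44, which IS divisible by 4, so compatible.
    Write x = 51 + 60·t and substitute into x ≡ 7 (mod 8): 60·t ≡ 7 − 51 = -44 (mod 8).
    Divide the congruence (and modulus) by g = 4: 15·t ≡ -11 (mod 2).
    Reduce coefficients mod 2: 1·t ≡ 1 (mod 2).
    So t ≡ 1 (mod 2).
    Then x = 51 + 60·1 = 111, valid modulo lcm(60, 8) = 120: x ≡ 111 (mod 120).
Verify: 111 mod 15 = 6, 111 mod 20 = 11, 111 mod 8 = 7.

x ≡ 111 (mod 120).
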